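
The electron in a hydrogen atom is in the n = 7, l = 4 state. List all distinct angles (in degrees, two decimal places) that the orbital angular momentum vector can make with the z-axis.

θ ∈ {26.57°, 47.87°, 63.43°, 77.08°, 90.00°, 102.92°, 116.57°, 132.13°, 153.43°}

|L|² = l(l+1)ℏ² = 20ℏ², so |L| = 2√5 ℏ.
cos θ = m_l/√20 for each m_l ∈ {-4, -3, -2, -1, 0, 1, 2, 3, 4}.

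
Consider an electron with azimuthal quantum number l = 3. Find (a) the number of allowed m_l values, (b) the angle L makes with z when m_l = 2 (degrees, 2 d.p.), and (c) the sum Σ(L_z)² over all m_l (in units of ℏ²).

There are 2l+1 = 7 values of m_l.
For m_l = 2: cos θ = 2/√12, θ ≈ 54.74°.
Σ m_l² = 28, so Σ(L_z)² = 28 ℏ².

7 values; θ(m_l=2) ≈ 54.74°; Σ(L_z)² = 28 ℏ²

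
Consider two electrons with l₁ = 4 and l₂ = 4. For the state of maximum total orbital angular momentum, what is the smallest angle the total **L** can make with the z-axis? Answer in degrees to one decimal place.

The total orbital quantum number L ranges from |l₁ − l₂| to l₁ + l₂ in integer steps.
Allowed values: L = 0, 1, 2, 3, 4, 5, 6, 7, 8.
The maximum is L = 8, with |L_tot| = ℏ√(8·9) = 6√2 ℏ.
The minimum angle with z is arccos(8/√72) ≈ 19.5°.

θ_min ≈ 19.5°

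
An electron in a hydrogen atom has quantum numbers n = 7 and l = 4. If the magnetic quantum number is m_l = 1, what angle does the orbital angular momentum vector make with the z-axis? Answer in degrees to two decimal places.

θ ≈ 77.08°

|L| = ℏ√(l(l+1)) = 2√5 ℏ.
L_z = m_l ℏ = 1ℏ.
cos θ = L_z/|L| = 1/√20, so θ ≈ 77.08°.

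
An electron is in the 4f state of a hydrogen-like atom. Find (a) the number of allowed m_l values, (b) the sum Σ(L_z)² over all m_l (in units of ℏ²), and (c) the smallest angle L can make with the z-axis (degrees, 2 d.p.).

4f means n = 4, l = 3.
There are 2l+1 = 7 values of m_l.
Σ m_l² = 28, so Σ(L_z)² = 28 ℏ².
cos θ_min = 3/√12, so θ_min ≈ 30.00°.

7 values; Σ(L_z)² = 28 ℏ²; θ_min ≈ 30.00°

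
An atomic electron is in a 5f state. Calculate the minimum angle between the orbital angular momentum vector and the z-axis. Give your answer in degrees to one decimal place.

θ_min ≈ 30.0°

5f means n = 5, l = 3.
|L| = ℏ√(l(l+1)) = 2√3 ℏ.
The smallest angle corresponds to the largest L_z, i.e. m_l = l = 3, giving L_z = 3ℏ.
cos θ_min = 3/√12, so θ_min ≈ 30.0°.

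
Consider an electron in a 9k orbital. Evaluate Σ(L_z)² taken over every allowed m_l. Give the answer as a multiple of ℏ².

Σ(L_z)² = 280 ℏ²

The 9k subshell has l = 7.
The allowed m_l values are -7, -6, -5, -4, -3, -2, -1, 0, 1, 2, 3, 4, 5, 6, 7.
Σ m_l² = l(l+1)(2l+1)/3 = 7·8·15/3 = 280.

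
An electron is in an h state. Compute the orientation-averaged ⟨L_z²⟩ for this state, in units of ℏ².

⟨L_z²⟩ = 10 ℏ²

The letter h corresponds to l = 5.
The allowed m_l values are -5, -4, -3, -2, -1, 0, 1, 2, 3, 4, 5.
⟨L_z²⟩ = ℏ²·l(l+1)/3 = 10ℏ².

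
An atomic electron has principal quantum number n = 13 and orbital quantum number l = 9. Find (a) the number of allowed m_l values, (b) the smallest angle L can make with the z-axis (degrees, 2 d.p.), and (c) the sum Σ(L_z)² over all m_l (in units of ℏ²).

There are 2l+1 = 19 values of m_l.
cos θ_min = 9/√90, so θ_min ≈ 18.43°.
Σ m_l² = 570, so Σ(L_z)² = 570 ℏ².

19 values; θ_min ≈ 18.43°; Σ(L_z)² = 570 ℏ²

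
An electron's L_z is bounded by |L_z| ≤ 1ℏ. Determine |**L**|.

L_z,max = lℏ, so l = 1.
Then |L| = ℏ√(1·2) = √2 ℏ.

|L| = √2 ℏ ≈ 1.414ℏ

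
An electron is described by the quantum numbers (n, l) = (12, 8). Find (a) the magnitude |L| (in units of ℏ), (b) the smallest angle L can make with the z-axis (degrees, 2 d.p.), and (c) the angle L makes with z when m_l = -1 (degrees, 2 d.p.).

|L| = 6√2 ℏ ≈ 8.485ℏ; θ_min ≈ 19.47°; θ(m_l=-1) ≈ 96.77°

|L| = ℏ√(8·9) = 6√2 ℏ ≈ 8.485ℏ.
cos θ_min = 8/√72, so θ_min ≈ 19.47°.
For m_l = -1: cos θ = -1/√72, θ ≈ 96.77°.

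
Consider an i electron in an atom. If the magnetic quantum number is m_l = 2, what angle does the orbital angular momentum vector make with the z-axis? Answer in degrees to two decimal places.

For an i orbital, l = 6.
|L|² = l(l+1)ℏ² = 42ℏ², so |L| = √42 ℏ.
L_z = m_l ℏ = 2ℏ.
cos θ = L_z/|L| = 2/√42, so θ ≈ 72.02°.

θ ≈ 72.02°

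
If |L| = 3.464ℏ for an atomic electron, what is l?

(|L|/ℏ)² = l(l+1) = 12.
Solving: l = 3.

l = 3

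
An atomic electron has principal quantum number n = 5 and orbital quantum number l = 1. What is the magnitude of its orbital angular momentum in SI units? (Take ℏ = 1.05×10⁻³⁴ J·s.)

|L| = ℏ√(l(l+1)) = ℏ√(1·2) = √2 ℏ
Numerically, |L| = 1.414 × (1.05×10⁻³⁴ J·s) = 1.48×10⁻³⁴ J·s.

|L| = 1.48×10⁻³⁴ J·s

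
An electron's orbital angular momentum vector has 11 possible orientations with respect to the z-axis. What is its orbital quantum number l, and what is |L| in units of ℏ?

11 = 2l + 1, so l = (11−1)/2 = 5.
Then |L| = √(l(l+1)) ℏ = √30 ℏ.

l = 5, |L| = √30 ℏ ≈ 5.477ℏ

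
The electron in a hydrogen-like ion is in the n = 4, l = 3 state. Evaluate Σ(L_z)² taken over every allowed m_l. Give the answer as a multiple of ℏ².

Σ(L_z)² = 28 ℏ²

The allowed m_l values are -3, -2, -1, 0, 1, 2, 3.
Σ m_l² = l(l+1)(2l+1)/3 = 3·4·7/3 = 28.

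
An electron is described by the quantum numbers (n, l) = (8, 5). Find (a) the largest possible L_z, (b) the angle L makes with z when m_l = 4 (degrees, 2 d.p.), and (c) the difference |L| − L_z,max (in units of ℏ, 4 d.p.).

L_z,max = 5ℏ; θ(m_l=4) ≈ 43.09°; |L|−L_z,max ≈ 0.4772ℏ

L_z,max = lℏ = 5ℏ.
For m_l = 4: cos θ = 4/√30, θ ≈ 43.09°.
|L| − L_z,max = (√30 − 5)ℏ ≈ 0.4772ℏ.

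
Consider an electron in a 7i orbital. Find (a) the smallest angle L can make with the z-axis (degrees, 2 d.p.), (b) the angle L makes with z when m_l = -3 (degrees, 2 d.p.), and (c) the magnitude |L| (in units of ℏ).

The 7i subshell has l = 6.
cos θ_min = 6/√42, so θ_min ≈ 22.21°.
For m_l = -3: cos θ = -3/√42, θ ≈ 117.58°.
|L| = ℏ√(6·7) = √42 ℏ ≈ 6.481ℏ.

θ_min ≈ 22.21°; θ(m_l=-3) ≈ 117.58°; |L| = √42 ℏ ≈ 6.481ℏ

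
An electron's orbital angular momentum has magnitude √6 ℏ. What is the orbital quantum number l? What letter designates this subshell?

(|L|/ℏ)² = l(l+1) = 6.
The positive root is l = 2.

l = 2 (d orbital)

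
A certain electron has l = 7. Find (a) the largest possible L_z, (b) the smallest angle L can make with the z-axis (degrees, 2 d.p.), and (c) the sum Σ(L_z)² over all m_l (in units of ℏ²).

L_z,max = 7ℏ; θ_min ≈ 20.70°; Σ(L_z)² = 280 ℏ²

L_z,max = lℏ = 7ℏ.
cos θ_min = 7/√56, so θ_min ≈ 20.70°.
Σ m_l² = 280, so Σ(L_z)² = 280 ℏ².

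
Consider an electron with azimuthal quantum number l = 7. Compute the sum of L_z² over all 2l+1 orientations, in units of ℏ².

Σ(L_z)² = 280 ℏ²

m_l runs from −7 to 7, i.e. {-7, -6, -5, -4, -3, -2, -1, 0, 1, 2, 3, 4, 5, 6, 7}.
Σ m_l² = l(l+1)(2l+1)/3 = 7·8·15/3 = 280.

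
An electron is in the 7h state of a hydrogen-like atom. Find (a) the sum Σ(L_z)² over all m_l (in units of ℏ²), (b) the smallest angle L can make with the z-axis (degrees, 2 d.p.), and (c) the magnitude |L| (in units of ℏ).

Σ(L_z)² = 110 ℏ²; θ_min ≈ 24.09°; |L| = √30 ℏ ≈ 5.477ℏ

The 7h subshell has l = 5.
Σ m_l² = 110, so Σ(L_z)² = 110 ℏ².
cos θ_min = 5/√30, so θ_min ≈ 24.09°.
|L| = ℏ√(5·6) = √30 ℏ ≈ 5.477ℏ.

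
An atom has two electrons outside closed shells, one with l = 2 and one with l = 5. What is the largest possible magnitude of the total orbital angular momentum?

By the triangle rule, |l₁ − l₂| ≤ L ≤ l₁ + l₂.
L ∈ {3, 4, 5, 6, 7}.
The largest magnitude corresponds to L = 7: |L_tot| = ℏ√(7·8) = 2√14 ℏ.

|L_tot|_max = 2√14 ℏ ≈ 7.483ℏ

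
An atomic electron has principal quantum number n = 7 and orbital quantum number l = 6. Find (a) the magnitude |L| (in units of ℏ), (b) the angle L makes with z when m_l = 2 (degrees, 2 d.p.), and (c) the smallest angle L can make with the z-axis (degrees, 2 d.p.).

|L| = √42 ℏ ≈ 6.481ℏ; θ(m_l=2) ≈ 72.02°; θ_min ≈ 22.21°

|L| = ℏ√(6·7) = √42 ℏ ≈ 6.481ℏ.
For m_l = 2: cos θ = 2/√42, θ ≈ 72.02°.
cos θ_min = 6/√42, so θ_min ≈ 22.21°.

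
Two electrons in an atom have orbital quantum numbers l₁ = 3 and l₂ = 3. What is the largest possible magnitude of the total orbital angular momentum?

L runs from |3 − 3| = 0 to 3 + 3 = 6.
L ∈ {0, 1, 2, 3, 4, 5, 6}.
The largest magnitude corresponds to L = 6: |L_tot| = ℏ√(6·7) = √42 ℏ.

|L_tot|_max = √42 ℏ ≈ 6.481ℏ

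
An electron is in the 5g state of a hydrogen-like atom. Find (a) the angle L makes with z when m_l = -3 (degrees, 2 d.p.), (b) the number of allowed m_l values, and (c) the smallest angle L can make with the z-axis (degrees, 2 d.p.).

θ(m_l=-3) ≈ 132.13°; 9 values; θ_min ≈ 26.57°

5g means n = 5, l = 4.
For m_l = -3: cos θ = -3/√20, θ ≈ 132.13°.
There are 2l+1 = 9 values of m_l.
cos θ_min = 4/√20, so θ_min ≈ 26.57°.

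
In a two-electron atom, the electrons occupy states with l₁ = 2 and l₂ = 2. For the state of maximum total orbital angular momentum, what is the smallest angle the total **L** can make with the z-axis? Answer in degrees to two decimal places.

By the triangle rule, |l₁ − l₂| ≤ L ≤ l₁ + l₂.
So L can be 0, 1, 2, 3, 4.
The maximum is L = 4, with |L_tot| = ℏ√(4·5) = 2√5 ℏ.
The minimum angle with z is arccos(4/√20) ≈ 26.57°.

θ_min ≈ 26.57°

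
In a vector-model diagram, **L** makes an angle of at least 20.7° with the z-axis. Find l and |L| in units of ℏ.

l = 7, |L| = 2√14 ℏ ≈ 7.483ℏ

cos²θ_min = l/(l+1) = 0.8751.
Solving: l = 7.
Then |L| = ℏ√(7·8) = 2√14 ℏ.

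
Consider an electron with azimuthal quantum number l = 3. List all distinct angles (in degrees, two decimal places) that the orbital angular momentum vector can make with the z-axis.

θ ∈ {30.00°, 54.74°, 73.22°, 90.00°, 106.78°, 125.26°, 150.00°}

|L|² = l(l+1)ℏ² = 12ℏ², so |L| = 2√3 ℏ.
cos θ = m_l/√12 for each m_l ∈ {-3, -2, -1, 0, 1, 2, 3}.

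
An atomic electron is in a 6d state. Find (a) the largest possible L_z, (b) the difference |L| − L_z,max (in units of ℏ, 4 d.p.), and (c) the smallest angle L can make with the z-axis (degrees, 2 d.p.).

L_z,max = 2ℏ; |L|−L_z,max ≈ 0.4495ℏ; θ_min ≈ 35.26°

6d means n = 6, l = 2.
L_z,max = lℏ = 2ℏ.
|L| − L_z,max = (√6 − 2)ℏ ≈ 0.4495ℏ.
cos θ_min = 2/√6, so θ_min ≈ 35.26°.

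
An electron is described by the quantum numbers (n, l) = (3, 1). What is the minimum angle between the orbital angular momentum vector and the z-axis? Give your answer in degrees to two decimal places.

θ_min ≈ 45.00°

|L| = ℏ√(l(l+1)) = √2 ℏ.
The smallest angle corresponds to the largest L_z, i.e. m_l = l = 1, giving L_z = 1ℏ.
cos θ_min = 1/√2, so θ_min ≈ 45.00°.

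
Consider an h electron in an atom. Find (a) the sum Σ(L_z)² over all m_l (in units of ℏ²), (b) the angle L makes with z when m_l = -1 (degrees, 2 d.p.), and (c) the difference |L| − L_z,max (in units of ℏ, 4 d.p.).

Σ(L_z)² = 110 ℏ²; θ(m_l=-1) ≈ 100.52°; |L|−L_z,max ≈ 0.4772ℏ

The letter h corresponds to l = 5.
Σ m_l² = 110, so Σ(L_z)² = 110 ℏ².
For m_l = -1: cos θ = -1/√30, θ ≈ 100.52°.
|L| − L_z,max = (√30 − 5)ℏ ≈ 0.4772ℏ.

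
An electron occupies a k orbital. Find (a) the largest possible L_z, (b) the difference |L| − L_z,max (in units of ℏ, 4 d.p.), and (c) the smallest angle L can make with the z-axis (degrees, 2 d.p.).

L_z,max = 7ℏ; |L|−L_z,max ≈ 0.4833ℏ; θ_min ≈ 20.70°

For a k orbital, l = 7.
L_z,max = lℏ = 7ℏ.
|L| − L_z,max = (2√14 − 7)ℏ ≈ 0.4833ℏ.
cos θ_min = 7/√56, so θ_min ≈ 20.70°.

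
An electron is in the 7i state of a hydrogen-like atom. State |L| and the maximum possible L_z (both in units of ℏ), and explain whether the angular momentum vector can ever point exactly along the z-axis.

The 7i subshell has l = 6.
|L| = √42 ℏ ≈ 6.4807ℏ, while L_z,max = lℏ = 6ℏ.
Since |L| > L_z,max, the vector can never point exactly along z; the closest it comes is θ_min = arccos(6/√42) ≈ 22.2°.

No: L_z,max = 6ℏ < |L| = √42 ℏ ≈ 6.481ℏ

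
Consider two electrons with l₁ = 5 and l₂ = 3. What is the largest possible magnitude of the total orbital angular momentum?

|L_tot|_max = 6√2 ℏ ≈ 8.485ℏ

L runs from |5 − 3| = 2 to 5 + 3 = 8.
Allowed values: L = 2, 3, 4, 5, 6, 7, 8.
The largest magnitude corresponds to L = 8: |L_tot| = ℏ√(8·9) = 6√2 ℏ.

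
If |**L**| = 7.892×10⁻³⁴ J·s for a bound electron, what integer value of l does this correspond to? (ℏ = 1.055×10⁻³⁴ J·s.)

l = 7

Dividing by ℏ: |L|/ℏ ≈ 7.481.
(|L|/ℏ)² = l(l+1) ≈ 55.96 ⇒ l = 7.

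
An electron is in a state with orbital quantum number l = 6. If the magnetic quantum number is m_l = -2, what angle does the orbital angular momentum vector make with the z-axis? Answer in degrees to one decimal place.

|L|² = l(l+1)ℏ² = 42ℏ², so |L| = √42 ℏ.
L_z = m_l ℏ = −2ℏ.
cos θ = L_z/|L| = -2/√42, so θ ≈ 108.0°.

θ ≈ 108.0°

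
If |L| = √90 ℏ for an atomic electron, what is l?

Since |L|² = l(l+1)ℏ², l(l+1) = 90.
Solving: l = 9.

l = 9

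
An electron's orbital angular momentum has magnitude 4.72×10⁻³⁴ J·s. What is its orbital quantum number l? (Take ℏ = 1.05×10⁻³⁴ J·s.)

In units of ℏ, |L| ≈ 4.495.
(|L|/ℏ)² = l(l+1) ≈ 20.21 ⇒ l = 4.

l = 4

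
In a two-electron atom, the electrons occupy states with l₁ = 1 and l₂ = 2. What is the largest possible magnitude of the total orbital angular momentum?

By the triangle rule, |l₁ − l₂| ≤ L ≤ l₁ + l₂.
So L can be 1, 2, 3.
The largest magnitude corresponds to L = 3: |L_tot| = ℏ√(3·4) = 2√3 ℏ.

|L_tot|_max = 2√3 ℏ ≈ 3.464ℏ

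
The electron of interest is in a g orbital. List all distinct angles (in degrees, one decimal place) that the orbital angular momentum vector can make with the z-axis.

For a g orbital, l = 4.
|L|² = l(l+1)ℏ² = 20ℏ², so |L| = 2√5 ℏ.
cos θ = m_l/√20 for each m_l ∈ {-4, -3, -2, -1, 0, 1, 2, 3, 4}.

θ ∈ {26.6°, 47.9°, 63.4°, 77.1°, 90.0°, 102.9°, 116.6°, 132.1°, 153.4°}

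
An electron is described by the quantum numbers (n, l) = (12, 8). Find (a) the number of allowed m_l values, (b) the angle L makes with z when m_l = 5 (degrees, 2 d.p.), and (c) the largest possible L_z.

There are 2l+1 = 17 values of m_l.
For m_l = 5: cos θ = 5/√72, θ ≈ 53.90°.
L_z,max = lℏ = 8ℏ.

17 values; θ(m_l=5) ≈ 53.90°; L_z,max = 8ℏ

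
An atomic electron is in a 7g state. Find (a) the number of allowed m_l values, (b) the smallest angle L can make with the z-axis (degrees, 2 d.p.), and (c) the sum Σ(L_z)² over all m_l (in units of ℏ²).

9 values; θ_min ≈ 26.57°; Σ(L_z)² = 60 ℏ²

7g means n = 7, l = 4.
There are 2l+1 = 9 values of m_l.
cos θ_min = 4/√20, so θ_min ≈ 26.57°.
Σ m_l² = 60, so Σ(L_z)² = 60 ℏ².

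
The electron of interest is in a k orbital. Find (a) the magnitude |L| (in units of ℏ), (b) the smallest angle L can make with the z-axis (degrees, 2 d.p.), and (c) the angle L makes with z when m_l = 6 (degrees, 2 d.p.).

|L| = 2√14 ℏ ≈ 7.483ℏ; θ_min ≈ 20.70°; θ(m_l=6) ≈ 36.70°

For a k orbital, l = 7.
|L| = ℏ√(7·8) = 2√14 ℏ ≈ 7.483ℏ.
cos θ_min = 7/√56, so θ_min ≈ 20.70°.
For m_l = 6: cos θ = 6/√56, θ ≈ 36.70°.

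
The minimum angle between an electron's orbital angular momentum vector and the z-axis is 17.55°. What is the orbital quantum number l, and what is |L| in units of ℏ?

l = 10, |L| = √110 ℏ ≈ 10.488ℏ

cos θ_min = l/√(l(l+1)) = √(l/(l+1)), so l/(l+1) = cos²(17.55°) = 0.9091.
Solving: l = 10.
Then |L| = ℏ√(10·11) = √110 ℏ.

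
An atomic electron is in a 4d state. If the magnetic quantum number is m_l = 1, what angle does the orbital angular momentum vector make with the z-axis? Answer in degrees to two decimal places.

For 4d, l = 2.
|L|² = l(l+1)ℏ² = 6ℏ², so |L| = √6 ℏ.
L_z = m_l ℏ = 1ℏ.
cos θ = L_z/|L| = 1/√6, so θ ≈ 65.91°.

θ ≈ 65.91°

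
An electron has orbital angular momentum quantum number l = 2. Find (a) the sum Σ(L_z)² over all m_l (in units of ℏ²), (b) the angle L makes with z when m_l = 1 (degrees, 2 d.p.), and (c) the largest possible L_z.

Σ(L_z)² = 10 ℏ²; θ(m_l=1) ≈ 65.91°; L_z,max = 2ℏ

Σ m_l² = 10, so Σ(L_z)² = 10 ℏ².
For m_l = 1: cos θ = 1/√6, θ ≈ 65.91°.
L_z,max = lℏ = 2ℏ.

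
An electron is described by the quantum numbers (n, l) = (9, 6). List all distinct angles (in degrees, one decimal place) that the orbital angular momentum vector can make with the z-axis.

θ ∈ {22.2°, 39.5°, 51.9°, 62.4°, 72.0°, 81.1°, 90.0°, 98.9°, 108.0°, 117.6°, 128.1°, 140.5°, 157.8°}

|L| = √(l(l+1)) ℏ = √42 ℏ.
cos θ = m_l/√42 for each m_l ∈ {-6, -5, -4, -3, -2, -1, 0, 1, 2, 3, 4, 5, 6}.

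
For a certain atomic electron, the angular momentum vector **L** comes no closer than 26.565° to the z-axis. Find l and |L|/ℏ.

l = 4, |L| = 2√5 ℏ ≈ 4.472ℏ

At minimum angle, m_l = l, so cos θ = l/√(l(l+1)); cos²θ = l/(l+1) = 0.8000.
l = cos²θ/sin²θ ≈ 4.
Then |L| = ℏ√(4·5) = 2√5 ℏ.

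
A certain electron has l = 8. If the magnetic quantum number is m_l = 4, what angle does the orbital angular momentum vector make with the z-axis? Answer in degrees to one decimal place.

|L| = ℏ√(l(l+1)) = 6√2 ℏ.
L_z = m_l ℏ = 4ℏ.
cos θ = L_z/|L| = 4/√72, so θ ≈ 61.9°.

θ ≈ 61.9°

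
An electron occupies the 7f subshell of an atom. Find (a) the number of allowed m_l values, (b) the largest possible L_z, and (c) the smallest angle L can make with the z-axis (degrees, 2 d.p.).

7 values; L_z,max = 3ℏ; θ_min ≈ 30.00°

For 7f, l = 3.
There are 2l+1 = 7 values of m_l.
L_z,max = lℏ = 3ℏ.
cos θ_min = 3/√12, so θ_min ≈ 30.00°.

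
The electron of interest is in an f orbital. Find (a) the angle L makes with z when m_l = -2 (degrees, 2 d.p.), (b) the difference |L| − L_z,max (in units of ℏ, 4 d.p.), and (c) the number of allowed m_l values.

The letter f corresponds to l = 3.
For m_l = -2: cos θ = -2/√12, θ ≈ 125.26°.
|L| − L_z,max = (2√3 − 3)ℏ ≈ 0.4641ℏ.
There are 2l+1 = 7 values of m_l.

θ(m_l=-2) ≈ 125.26°; |L|−L_z,max ≈ 0.4641ℏ; 7 values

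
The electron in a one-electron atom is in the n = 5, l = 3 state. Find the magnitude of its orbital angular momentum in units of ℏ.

|L| = ℏ√(l(l+1)) = ℏ√(3·4) = 2√3 ℏ

|L| = 2√3 ℏ ≈ 3.464ℏ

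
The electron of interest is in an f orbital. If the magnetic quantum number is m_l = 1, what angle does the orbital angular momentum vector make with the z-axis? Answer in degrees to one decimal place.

θ ≈ 73.2°

The letter f corresponds to l = 3.
|L| = ℏ√(l(l+1)) = 2√3 ℏ.
L_z = m_l ℏ = 1ℏ.
cos θ = L_z/|L| = 1/√12, so θ ≈ 73.2°.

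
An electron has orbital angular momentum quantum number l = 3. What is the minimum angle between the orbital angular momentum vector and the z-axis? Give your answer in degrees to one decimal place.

|L| = ℏ√(l(l+1)) = 2√3 ℏ.
The smallest angle corresponds to the largest L_z, i.e. m_l = l = 3, giving L_z = 3ℏ.
cos θ_min = 3/√12, so θ_min ≈ 30.0°.

θ_min ≈ 30.0°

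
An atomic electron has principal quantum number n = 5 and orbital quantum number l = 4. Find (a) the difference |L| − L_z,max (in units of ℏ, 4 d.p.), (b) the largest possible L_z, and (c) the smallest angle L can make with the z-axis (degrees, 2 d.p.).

|L|−L_z,max ≈ 0.4721ℏ; L_z,max = 4ℏ; θ_min ≈ 26.57°

|L| − L_z,max = (2√5 − 4)ℏ ≈ 0.4721ℏ.
L_z,max = lℏ = 4ℏ.
cos θ_min = 4/√20, so θ_min ≈ 26.57°.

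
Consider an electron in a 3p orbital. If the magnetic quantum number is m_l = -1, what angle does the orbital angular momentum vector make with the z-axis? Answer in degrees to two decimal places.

The 3p subshell has l = 1.
|L| = √(l(l+1)) ℏ = √2 ℏ.
L_z = m_l ℏ = −1ℏ.
cos θ = L_z/|L| = -1/√2, so θ ≈ 135.00°.

θ ≈ 135.00°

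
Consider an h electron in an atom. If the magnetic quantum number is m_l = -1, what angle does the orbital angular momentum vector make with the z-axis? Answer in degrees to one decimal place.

For an h orbital, l = 5.
|L| = ℏ√(l(l+1)) = √30 ℏ.
L_z = m_l ℏ = −1ℏ.
cos θ = L_z/|L| = -1/√30, so θ ≈ 100.5°.

θ ≈ 100.5°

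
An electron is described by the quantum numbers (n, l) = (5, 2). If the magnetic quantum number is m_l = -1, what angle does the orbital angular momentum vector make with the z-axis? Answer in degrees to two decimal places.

|L| = ℏ√(l(l+1)) = √6 ℏ.
L_z = m_l ℏ = −1ℏ.
cos θ = L_z/|L| = -1/√6, so θ ≈ 114.09°.

θ ≈ 114.09°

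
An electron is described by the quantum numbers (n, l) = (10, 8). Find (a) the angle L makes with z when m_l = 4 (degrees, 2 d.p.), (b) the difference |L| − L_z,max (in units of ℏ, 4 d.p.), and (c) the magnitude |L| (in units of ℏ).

θ(m_l=4) ≈ 61.87°; |L|−L_z,max ≈ 0.4853ℏ; |L| = 6√2 ℏ ≈ 8.485ℏ

For m_l = 4: cos θ = 4/√72, θ ≈ 61.87°.
|L| − L_z,max = (6√2 − 8)ℏ ≈ 0.4853ℏ.
|L| = ℏ√(8·9) = 6√2 ℏ ≈ 8.485ℏ.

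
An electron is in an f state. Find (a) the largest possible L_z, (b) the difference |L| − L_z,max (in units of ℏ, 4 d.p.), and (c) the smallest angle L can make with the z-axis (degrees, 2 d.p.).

L_z,max = 3ℏ; |L|−L_z,max ≈ 0.4641ℏ; θ_min ≈ 30.00°

The letter f corresponds to l = 3.
L_z,max = lℏ = 3ℏ.
|L| − L_z,max = (2√3 − 3)ℏ ≈ 0.4641ℏ.
cos θ_min = 3/√12, so θ_min ≈ 30.00°.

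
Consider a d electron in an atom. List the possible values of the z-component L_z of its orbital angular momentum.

For a d orbital, l = 2.
L_z = m_l ℏ with m_l ranging from −l to +l in integer steps.
For l = 2: m_l ∈ {-2, -1, 0, 1, 2}.

L_z ∈ {−2ℏ, −ℏ, 0, ℏ, 2ℏ}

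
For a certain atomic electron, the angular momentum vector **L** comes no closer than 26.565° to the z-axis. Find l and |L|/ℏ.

cos²θ_min = l/(l+1) = 0.8000.
Thus l = 0.8000/(1 − 0.8000) ≈ 4.
Then |L| = ℏ√(4·5) = 2√5 ℏ.

l = 4, |L| = 2√5 ℏ ≈ 4.472ℏ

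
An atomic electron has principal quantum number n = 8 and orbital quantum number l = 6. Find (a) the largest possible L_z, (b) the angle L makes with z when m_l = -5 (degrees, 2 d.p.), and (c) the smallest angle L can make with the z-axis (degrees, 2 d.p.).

L_z,max = 6ℏ; θ(m_l=-5) ≈ 140.49°; θ_min ≈ 22.21°

L_z,max = lℏ = 6ℏ.
For m_l = -5: cos θ = -5/√42, θ ≈ 140.49°.
cos θ_min = 6/√42, so θ_min ≈ 22.21°.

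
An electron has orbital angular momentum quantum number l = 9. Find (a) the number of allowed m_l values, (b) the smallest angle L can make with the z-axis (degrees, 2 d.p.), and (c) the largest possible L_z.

19 values; θ_min ≈ 18.43°; L_z,max = 9ℏ

There are 2l+1 = 19 values of m_l.
cos θ_min = 9/√90, so θ_min ≈ 18.43°.
L_z,max = lℏ = 9ℏ.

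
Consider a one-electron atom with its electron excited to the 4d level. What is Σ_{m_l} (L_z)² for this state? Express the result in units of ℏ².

The 4d level has l = 2.
m_l ∈ {-2, -1, 0, 1, 2}.
Σ m_l² = l(l+1)(2l+1)/3 = 2·3·5/3 = 10.

Σ(L_z)² = 10 ℏ²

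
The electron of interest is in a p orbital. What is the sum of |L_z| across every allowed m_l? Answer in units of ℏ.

For a p orbital, l = 1.
m_l runs from −1 to 1, i.e. {-1, 0, 1}.
Σ|m_l| = l(l+1) = 2.

Σ|L_z| = 2 ℏ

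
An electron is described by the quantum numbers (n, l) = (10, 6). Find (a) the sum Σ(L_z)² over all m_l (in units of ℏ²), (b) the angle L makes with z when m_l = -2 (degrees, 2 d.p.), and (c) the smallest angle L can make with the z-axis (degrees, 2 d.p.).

Σ m_l² = 182, so Σ(L_z)² = 182 ℏ².
For m_l = -2: cos θ = -2/√42, θ ≈ 107.98°.
cos θ_min = 6/√42, so θ_min ≈ 22.21°.

Σ(L_z)² = 182 ℏ²; θ(m_l=-2) ≈ 107.98°; θ_min ≈ 22.21°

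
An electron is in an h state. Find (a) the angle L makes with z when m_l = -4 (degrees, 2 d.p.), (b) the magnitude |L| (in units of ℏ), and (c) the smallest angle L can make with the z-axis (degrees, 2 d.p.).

An h state has l = 5.
For m_l = -4: cos θ = -4/√30, θ ≈ 136.91°.
|L| = ℏ√(5·6) = √30 ℏ ≈ 5.477ℏ.
cos θ_min = 5/√30, so θ_min ≈ 24.09°.

θ(m_l=-4) ≈ 136.91°; |L| = √30 ℏ ≈ 5.477ℏ; θ_min ≈ 24.09°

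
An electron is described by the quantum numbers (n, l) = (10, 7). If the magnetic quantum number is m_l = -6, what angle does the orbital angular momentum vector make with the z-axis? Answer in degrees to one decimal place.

|L|² = l(l+1)ℏ² = 56ℏ², so |L| = 2√14 ℏ.
L_z = m_l ℏ = −6ℏ.
cos θ = L_z/|L| = -6/√56, so θ ≈ 143.3°.

θ ≈ 143.3°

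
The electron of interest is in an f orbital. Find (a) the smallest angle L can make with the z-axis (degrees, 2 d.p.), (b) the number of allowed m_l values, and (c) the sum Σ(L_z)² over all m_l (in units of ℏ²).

The letter f corresponds to l = 3.
cos θ_min = 3/√12, so θ_min ≈ 30.00°.
There are 2l+1 = 7 values of m_l.
Σ m_l² = 28, so Σ(L_z)² = 28 ℏ².

θ_min ≈ 30.00°; 7 values; Σ(L_z)² = 28 ℏ²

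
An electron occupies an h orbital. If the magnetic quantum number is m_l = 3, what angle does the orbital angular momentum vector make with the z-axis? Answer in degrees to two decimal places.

θ ≈ 56.79°

The letter h corresponds to l = 5.
|L| = ℏ√(l(l+1)) = √30 ℏ.
L_z = m_l ℏ = 3ℏ.
cos θ = L_z/|L| = 3/√30, so θ ≈ 56.79°.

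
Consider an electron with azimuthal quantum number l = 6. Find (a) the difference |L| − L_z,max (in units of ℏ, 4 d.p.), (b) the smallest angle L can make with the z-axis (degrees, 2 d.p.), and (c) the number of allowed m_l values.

|L| − L_z,max = (√42 − 6)ℏ ≈ 0.4807ℏ.
cos θ_min = 6/√42, so θ_min ≈ 22.21°.
There are 2l+1 = 13 values of m_l.

|L|−L_z,max ≈ 0.4807ℏ; θ_min ≈ 22.21°; 13 values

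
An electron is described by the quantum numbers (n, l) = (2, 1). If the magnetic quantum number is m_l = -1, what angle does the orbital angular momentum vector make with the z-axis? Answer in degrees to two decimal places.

|L| = √(l(l+1)) ℏ = √2 ℏ.
L_z = m_l ℏ = −1ℏ.
cos θ = L_z/|L| = -1/√2, so θ ≈ 135.00°.

θ ≈ 135.00°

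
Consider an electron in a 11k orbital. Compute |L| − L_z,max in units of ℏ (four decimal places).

For 11k, l = 7.
|L| = 2√14 ℏ ≈ 7.4833ℏ, while L_z,max = lℏ = 7ℏ.
The difference is (2√14 − 7)ℏ ≈ 0.4833ℏ.

|L| − L_z,max ≈ 0.4833ℏ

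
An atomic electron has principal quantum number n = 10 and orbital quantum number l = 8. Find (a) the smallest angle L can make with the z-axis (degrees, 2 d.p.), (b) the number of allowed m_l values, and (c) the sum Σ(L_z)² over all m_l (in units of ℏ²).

cos θ_min = 8/√72, so θ_min ≈ 19.47°.
There are 2l+1 = 17 values of m_l.
Σ m_l² = 408, so Σ(L_z)² = 408 ℏ².

θ_min ≈ 19.47°; 17 values; Σ(L_z)² = 408 ℏ²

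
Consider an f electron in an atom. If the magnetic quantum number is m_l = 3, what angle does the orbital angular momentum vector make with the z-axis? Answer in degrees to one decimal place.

θ ≈ 30.0°

For an f orbital, l = 3.
|L| = √(l(l+1)) ℏ = 2√3 ℏ.
L_z = m_l ℏ = 3ℏ.
cos θ = L_z/|L| = 3/√12, so θ ≈ 30.0°.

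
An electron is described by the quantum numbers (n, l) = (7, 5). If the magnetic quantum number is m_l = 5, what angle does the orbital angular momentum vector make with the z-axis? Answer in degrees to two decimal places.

|L| = √(l(l+1)) ℏ = √30 ℏ.
L_z = m_l ℏ = 5ℏ.
cos θ = L_z/|L| = 5/√30, so θ ≈ 24.09°.

θ ≈ 24.09°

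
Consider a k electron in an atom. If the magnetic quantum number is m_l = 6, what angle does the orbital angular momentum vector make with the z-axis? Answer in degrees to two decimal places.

A k state has l = 7.
|L|² = l(l+1)ℏ² = 56ℏ², so |L| = 2√14 ℏ.
L_z = m_l ℏ = 6ℏ.
cos θ = L_z/|L| = 6/√56, so θ ≈ 36.70°.

θ ≈ 36.70°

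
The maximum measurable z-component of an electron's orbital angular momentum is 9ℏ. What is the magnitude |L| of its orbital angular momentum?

Since max m_l = l, l = 9.
Then |L| = ℏ√(9·10) = 3√10 ℏ.

|L| = 3√10 ℏ ≈ 9.487ℏ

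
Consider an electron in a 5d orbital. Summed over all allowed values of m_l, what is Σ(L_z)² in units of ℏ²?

For 5d, l = 2.
m_l runs from −2 to 2, i.e. {-2, -1, 0, 1, 2}.
Σ m_l² = l(l+1)(2l+1)/3 = 2·3·5/3 = 10.

Σ(L_z)² = 10 ℏ²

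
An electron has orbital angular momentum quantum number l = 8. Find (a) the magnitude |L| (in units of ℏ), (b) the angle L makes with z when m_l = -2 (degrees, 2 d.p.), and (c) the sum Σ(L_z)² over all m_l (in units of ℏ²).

|L| = ℏ√(8·9) = 6√2 ℏ ≈ 8.485ℏ.
For m_l = -2: cos θ = -2/√72, θ ≈ 103.63°.
Σ m_l² = 408, so Σ(L_z)² = 408 ℏ².

|L| = 6√2 ℏ ≈ 8.485ℏ; θ(m_l=-2) ≈ 103.63°; Σ(L_z)² = 408 ℏ²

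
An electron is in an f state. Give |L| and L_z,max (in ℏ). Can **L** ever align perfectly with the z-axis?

F corresponds to l = 3.
|L| = 2√3 ℏ ≈ 3.4641ℏ, while L_z,max = lℏ = 3ℏ.
Since |L| > L_z,max, the vector can never point exactly along z; the closest it comes is θ_min = arccos(3/√12) ≈ 30.0°.

No: L_z,max = 3ℏ < |L| = 2√3 ℏ ≈ 3.464ℏ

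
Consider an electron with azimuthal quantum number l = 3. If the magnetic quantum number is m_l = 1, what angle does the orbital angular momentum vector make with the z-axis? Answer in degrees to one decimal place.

|L|² = l(l+1)ℏ² = 12ℏ², so |L| = 2√3 ℏ.
L_z = m_l ℏ = 1ℏ.
cos θ = L_z/|L| = 1/√12, so θ ≈ 73.2°.

θ ≈ 73.2°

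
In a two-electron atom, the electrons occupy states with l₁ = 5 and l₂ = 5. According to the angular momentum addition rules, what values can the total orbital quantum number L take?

By the triangle rule, |l₁ − l₂| ≤ L ≤ l₁ + l₂.
Allowed values: L = 0, 1, 2, 3, 4, 5, 6, 7, 8, 9, 10.

L = 0, 1, 2, 3, 4, 5, 6, 7, 8, 9, 10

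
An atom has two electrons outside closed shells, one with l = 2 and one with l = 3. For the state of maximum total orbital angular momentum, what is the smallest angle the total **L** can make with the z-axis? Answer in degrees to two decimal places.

θ_min ≈ 24.09°

Angular momentum addition gives L = |l₁ − l₂|, …, l₁ + l₂.
Allowed values: L = 1, 2, 3, 4, 5.
The maximum is L = 5, with |L_tot| = ℏ√(5·6) = √30 ℏ.
The minimum angle with z is arccos(5/√30) ≈ 24.09°.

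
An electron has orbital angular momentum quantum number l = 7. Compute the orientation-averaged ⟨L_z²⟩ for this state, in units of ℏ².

m_l ∈ {-7, -6, -5, -4, -3, -2, -1, 0, 1, 2, 3, 4, 5, 6, 7}.
⟨L_z²⟩ = ℏ²·l(l+1)/3 = 18.67ℏ².

⟨L_z²⟩ = 18.67 ℏ²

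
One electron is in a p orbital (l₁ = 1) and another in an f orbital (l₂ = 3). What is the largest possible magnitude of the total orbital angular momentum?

By the triangle rule, |l₁ − l₂| ≤ L ≤ l₁ + l₂.
Allowed values: L = 2, 3, 4.
The largest magnitude corresponds to L = 4: |L_tot| = ℏ√(4·5) = 2√5 ℏ.

|L_tot|_max = 2√5 ℏ ≈ 4.472ℏ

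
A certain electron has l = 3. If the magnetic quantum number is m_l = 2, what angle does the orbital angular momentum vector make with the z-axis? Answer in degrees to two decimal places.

θ ≈ 54.74°

|L|² = l(l+1)ℏ² = 12ℏ², so |L| = 2√3 ℏ.
L_z = m_l ℏ = 2ℏ.
cos θ = L_z/|L| = 2/√12, so θ ≈ 54.74°.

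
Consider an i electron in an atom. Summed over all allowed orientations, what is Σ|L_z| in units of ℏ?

Σ|L_z| = 42 ℏ

I corresponds to l = 6.
m_l runs from −6 to 6, i.e. {-6, -5, -4, -3, -2, -1, 0, 1, 2, 3, 4, 5, 6}.
Σ|m_l| = 2(1+2+…+6) = 42.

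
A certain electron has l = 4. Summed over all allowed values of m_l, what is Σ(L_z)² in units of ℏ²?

The allowed m_l values are -4, -3, -2, -1, 0, 1, 2, 3, 4.
Summing m² from −4 to 4: Σ m_l² = 60.

Σ(L_z)² = 60 ℏ²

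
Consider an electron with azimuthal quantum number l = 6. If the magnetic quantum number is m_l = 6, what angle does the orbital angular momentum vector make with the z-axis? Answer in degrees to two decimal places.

|L|² = l(l+1)ℏ² = 42ℏ², so |L| = √42 ℏ.
L_z = m_l ℏ = 6ℏ.
cos θ = L_z/|L| = 6/√42, so θ ≈ 22.21°.

θ ≈ 22.21°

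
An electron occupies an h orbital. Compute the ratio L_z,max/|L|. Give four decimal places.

The letter h corresponds to l = 5.
|L| = √30 ℏ ≈ 5.4772ℏ, while L_z,max = lℏ = 5ℏ.
L_z,max/|L| = 5/√30 = 0.9129.

L_z,max/|L| = 0.9129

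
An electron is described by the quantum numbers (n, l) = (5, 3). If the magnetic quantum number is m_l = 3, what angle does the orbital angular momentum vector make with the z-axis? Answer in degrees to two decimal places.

|L| = √(l(l+1)) ℏ = 2√3 ℏ.
L_z = m_l ℏ = 3ℏ.
cos θ = L_z/|L| = 3/√12, so θ ≈ 30.00°.

θ ≈ 30.00°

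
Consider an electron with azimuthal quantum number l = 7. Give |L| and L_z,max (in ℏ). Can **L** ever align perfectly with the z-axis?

|L| = 2√14 ℏ ≈ 7.4833ℏ, while L_z,max = lℏ = 7ℏ.
Since |L| > L_z,max, the vector can never point exactly along z; the closest it comes is θ_min = arccos(7/√56) ≈ 20.7°.

No: L_z,max = 7ℏ < |L| = 2√14 ℏ ≈ 7.483ℏ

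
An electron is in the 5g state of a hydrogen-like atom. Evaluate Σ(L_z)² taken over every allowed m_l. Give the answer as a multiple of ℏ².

Σ(L_z)² = 60 ℏ²

5g means n = 5, l = 4.
The allowed m_l values are -4, -3, -2, -1, 0, 1, 2, 3, 4.
Σ m_l² = l(l+1)(2l+1)/3 = 4·5·9/3 = 60.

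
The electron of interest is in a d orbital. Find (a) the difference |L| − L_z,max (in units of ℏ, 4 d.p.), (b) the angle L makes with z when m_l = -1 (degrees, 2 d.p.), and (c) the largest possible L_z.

|L|−L_z,max ≈ 0.4495ℏ; θ(m_l=-1) ≈ 114.09°; L_z,max = 2ℏ

A d state has l = 2.
|L| − L_z,max = (√6 − 2)ℏ ≈ 0.4495ℏ.
For m_l = -1: cos θ = -1/√6, θ ≈ 114.09°.
L_z,max = lℏ = 2ℏ.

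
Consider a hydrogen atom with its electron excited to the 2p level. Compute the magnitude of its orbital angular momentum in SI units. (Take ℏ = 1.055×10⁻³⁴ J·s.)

The 2p level has l = 1.
|L| = ℏ√(l(l+1)) = ℏ√(1·2) = √2 ℏ
Numerically, |L| = 1.414 × (1.055×10⁻³⁴ J·s) = 1.492×10⁻³⁴ J·s.

|L| = 1.492×10⁻³⁴ J·s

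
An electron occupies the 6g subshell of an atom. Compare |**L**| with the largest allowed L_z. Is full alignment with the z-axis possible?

For 6g, l = 4.
|L| = 2√5 ℏ ≈ 4.4721ℏ, while L_z,max = lℏ = 4ℏ.
Since |L| > L_z,max, the vector can never point exactly along z; the closest it comes is θ_min = arccos(4/√20) ≈ 26.6°.

No: L_z,max = 4ℏ < |L| = 2√5 ℏ ≈ 4.472ℏ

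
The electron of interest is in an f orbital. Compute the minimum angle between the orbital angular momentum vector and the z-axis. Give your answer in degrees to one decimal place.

F corresponds to l = 3.
|L|² = l(l+1)ℏ² = 12ℏ², so |L| = 2√3 ℏ.
The smallest angle corresponds to the largest L_z, i.e. m_l = l = 3, giving L_z = 3ℏ.
cos θ_min = 3/√12, so θ_min ≈ 30.0°.

θ_min ≈ 30.0°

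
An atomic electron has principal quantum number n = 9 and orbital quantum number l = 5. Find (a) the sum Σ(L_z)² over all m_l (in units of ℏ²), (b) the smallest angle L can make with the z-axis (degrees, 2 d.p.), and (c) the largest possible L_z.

Σ(L_z)² = 110 ℏ²; θ_min ≈ 24.09°; L_z,max = 5ℏ

Σ m_l² = 110, so Σ(L_z)² = 110 ℏ².
cos θ_min = 5/√30, so θ_min ≈ 24.09°.
L_z,max = lℏ = 5ℏ.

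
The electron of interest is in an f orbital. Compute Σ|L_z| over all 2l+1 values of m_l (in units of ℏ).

Σ|L_z| = 12 ℏ

For an f orbital, l = 3.
m_l ∈ {-3, -2, -1, 0, 1, 2, 3}.
Σ|m_l| = 2(1+2+…+3) = 12.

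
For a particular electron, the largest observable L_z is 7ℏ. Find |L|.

L_z,max = lℏ, so l = 7.
|L| = √(l(l+1)) ℏ = 2√14 ℏ.

|L| = 2√14 ℏ ≈ 7.483ℏ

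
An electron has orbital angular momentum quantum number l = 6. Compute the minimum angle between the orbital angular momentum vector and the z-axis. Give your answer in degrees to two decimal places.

θ_min ≈ 22.21°

|L|² = l(l+1)ℏ² = 42ℏ², so |L| = √42 ℏ.
The smallest angle corresponds to the largest L_z, i.e. m_l = l = 6, giving L_z = 6ℏ.
cos θ_min = 6/√42, so θ_min ≈ 22.21°.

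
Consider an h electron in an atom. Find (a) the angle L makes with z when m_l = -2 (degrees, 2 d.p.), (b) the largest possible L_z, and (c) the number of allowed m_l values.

H corresponds to l = 5.
For m_l = -2: cos θ = -2/√30, θ ≈ 111.42°.
L_z,max = lℏ = 5ℏ.
There are 2l+1 = 11 values of m_l.

θ(m_l=-2) ≈ 111.42°; L_z,max = 5ℏ; 11 values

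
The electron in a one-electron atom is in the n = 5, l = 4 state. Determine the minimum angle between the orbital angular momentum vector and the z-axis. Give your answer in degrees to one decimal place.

θ_min ≈ 26.6°

|L| = ℏ√(l(l+1)) = 2√5 ℏ.
The smallest angle corresponds to the largest L_z, i.e. m_l = l = 4, giving L_z = 4ℏ.
cos θ_min = 4/√20, so θ_min ≈ 26.6°.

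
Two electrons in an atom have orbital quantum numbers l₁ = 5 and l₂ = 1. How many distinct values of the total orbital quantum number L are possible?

L runs from |5 − 1| = 4 to 5 + 1 = 6.
L ∈ {4, 5, 6}.
That is 3 values.

3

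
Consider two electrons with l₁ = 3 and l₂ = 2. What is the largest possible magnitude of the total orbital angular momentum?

|L_tot|_max = √30 ℏ ≈ 5.477ℏ

Angular momentum addition gives L = |l₁ − l₂|, …, l₁ + l₂.
Allowed values: L = 1, 2, 3, 4, 5.
The largest magnitude corresponds to L = 5: |L_tot| = ℏ√(5·6) = √30 ℏ.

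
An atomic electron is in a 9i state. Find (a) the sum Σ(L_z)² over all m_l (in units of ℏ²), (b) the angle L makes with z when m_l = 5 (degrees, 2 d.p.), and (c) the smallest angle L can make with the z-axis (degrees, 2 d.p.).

9i means n = 9, l = 6.
Σ m_l² = 182, so Σ(L_z)² = 182 ℏ².
For m_l = 5: cos θ = 5/√42, θ ≈ 39.51°.
cos θ_min = 6/√42, so θ_min ≈ 22.21°.

Σ(L_z)² = 182 ℏ²; θ(m_l=5) ≈ 39.51°; θ_min ≈ 22.21°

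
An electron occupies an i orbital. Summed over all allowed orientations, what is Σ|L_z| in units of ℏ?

Σ|L_z| = 42 ℏ

The letter i corresponds to l = 6.
m_l ∈ {-6, -5, -4, -3, -2, -1, 0, 1, 2, 3, 4, 5, 6}.
Σ|m_l| = l(l+1) = 42.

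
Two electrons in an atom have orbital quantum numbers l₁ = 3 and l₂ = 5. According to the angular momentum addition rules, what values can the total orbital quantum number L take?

Angular momentum addition gives L = |l₁ − l₂|, …, l₁ + l₂.
Allowed values: L = 2, 3, 4, 5, 6, 7, 8.

L = 2, 3, 4, 5, 6, 7, 8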